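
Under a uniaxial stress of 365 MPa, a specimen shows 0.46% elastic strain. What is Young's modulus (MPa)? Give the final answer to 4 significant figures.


E = sigma / epsilon
epsilon = 0.46% = 4.6e-03
E = 365 / 4.6e-03
E = 79350 MPa


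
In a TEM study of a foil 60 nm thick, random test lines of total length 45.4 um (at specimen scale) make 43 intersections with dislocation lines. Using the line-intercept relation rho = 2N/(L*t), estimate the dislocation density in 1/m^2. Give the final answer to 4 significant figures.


rho = 2N / (L * t)
L = 45.4 um = 4.54e-05 m, t = 60 nm = 6e-08 m
rho = 2 * 43 / (4.54e-05 * 6e-08)
rho = 3.157e+13 1/m^2


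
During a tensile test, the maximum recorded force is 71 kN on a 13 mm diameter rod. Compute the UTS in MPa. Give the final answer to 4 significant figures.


A0 = pi*(d/2)^2 = pi*(13/2)^2 = 132.732 mm^2
UTS = F_max / A0 = 71*1000 / 132.732
UTS = 534.9 MPa


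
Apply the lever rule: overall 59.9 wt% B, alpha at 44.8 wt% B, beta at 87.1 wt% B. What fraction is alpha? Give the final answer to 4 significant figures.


f_alpha = (C_beta - C0) / (C_beta - C_alpha)
f_alpha = (87.1 - 59.9) / (87.1 - 44.8)
f_alpha = 0.643


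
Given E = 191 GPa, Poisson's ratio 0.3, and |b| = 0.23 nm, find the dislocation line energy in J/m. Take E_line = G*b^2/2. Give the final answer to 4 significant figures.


Step 1: G = E / (2*(1+nu))
G = 191 / (2*(1+0.3)) = 73.4615 GPa = 7.34615e+10 Pa
Step 2: E_line = G*b^2/2
b = 0.23 nm = 2.3e-10 m
E_line = 0.5 * 7.34615e+10 * (2.3e-10)^2 = 1.943e-09 J/m


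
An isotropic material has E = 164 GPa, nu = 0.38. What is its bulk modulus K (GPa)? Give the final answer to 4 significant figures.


K = E / (3*(1-2*nu))
K = 164 / (3*(1-2*0.38))
K = 227.8 GPa


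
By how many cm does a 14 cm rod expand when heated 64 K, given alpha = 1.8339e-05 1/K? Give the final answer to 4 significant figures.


dL = L0 * alpha * dT
dL = 14 * 1.8339e-05 * 64
dL = 0.01643 cm


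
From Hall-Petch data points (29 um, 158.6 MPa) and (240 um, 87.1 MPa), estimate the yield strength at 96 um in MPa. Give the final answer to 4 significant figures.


sigma_y = sigma0 + k / sqrt(d)
1/sqrt(d1) = 1/sqrt(2.9e-05) = 185.695;  1/sqrt(d2) = 64.5497
k = (sigma1 - sigma2) / (1/sqrt(d1) - 1/sqrt(d2)) = (158.6 - 87.1) / (185.695 - 64.5497) = 0.590199 MPa*m^0.5
sigma0 = sigma1 - k/sqrt(d1) = 158.6 - 0.590199*185.695 = 49.0028 MPa
sigma_y(d3) = 49.0028 + 0.590199 / sqrt(9.6e-05) = 109.2 MPa


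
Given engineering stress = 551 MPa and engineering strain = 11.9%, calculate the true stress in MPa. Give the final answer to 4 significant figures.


sigma_true = sigma_eng * (1 + epsilon_eng)
sigma_true = 551 * (1 + 0.119)
sigma_true = 616.6 MPa


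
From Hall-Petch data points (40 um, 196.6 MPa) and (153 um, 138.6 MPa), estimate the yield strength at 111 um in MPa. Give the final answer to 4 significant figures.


sigma_y = sigma0 + k / sqrt(d)
1/sqrt(d1) = 1/sqrt(4e-05) = 158.114;  1/sqrt(d2) = 80.8452
k = (sigma1 - sigma2) / (1/sqrt(d1) - 1/sqrt(d2)) = (196.6 - 138.6) / (158.114 - 80.8452) = 0.750628 MPa*m^0.5
sigma0 = sigma1 - k/sqrt(d1) = 196.6 - 0.750628*158.114 = 77.9154 MPa
sigma_y(d3) = 77.9154 + 0.750628 / sqrt(1.11e-04) = 149.2 MPa


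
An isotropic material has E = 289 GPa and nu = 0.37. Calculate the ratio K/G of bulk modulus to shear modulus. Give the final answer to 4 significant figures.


G = E / (2*(1+nu))
G = 289 / (2*(1+0.37)) = 105.474 GPa
K = E / (3*(1-2*nu))
K = 289 / (3*(1-2*0.37)) = 370.513 GPa
K/G = 370.513 / 105.474 = 3.513


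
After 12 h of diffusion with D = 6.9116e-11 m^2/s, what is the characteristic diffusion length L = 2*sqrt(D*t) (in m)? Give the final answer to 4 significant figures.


t = 12 hr = 43200 s
Diffusion length = 2*sqrt(D*t)
= 2*sqrt(6.9116e-11 * 43200)
= 3.456e-03 m


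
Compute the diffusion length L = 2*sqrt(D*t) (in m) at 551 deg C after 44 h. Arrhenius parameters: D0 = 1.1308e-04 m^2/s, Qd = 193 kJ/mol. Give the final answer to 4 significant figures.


Step 1: D = D0 * exp(-Qd/(R*T))
T = 824.15 K
D = 1.1308e-04 * exp(-193e3 / (8.314 * 824.15)) = 6.61608e-17 m^2/s
Step 2: L = 2*sqrt(D*t)
t = 44 h = 158400 s
L = 2*sqrt(6.61608e-17 * 158400) = 6.475e-06 m


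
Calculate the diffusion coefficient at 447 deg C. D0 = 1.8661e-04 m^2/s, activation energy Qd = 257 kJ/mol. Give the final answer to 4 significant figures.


D = D0 * exp(-Qd / (R*T))
T = 720.15 K
D = 1.8661e-04 * exp(-257e3 / (8.314 * 720.15))
D = 4.259e-23 m^2/s


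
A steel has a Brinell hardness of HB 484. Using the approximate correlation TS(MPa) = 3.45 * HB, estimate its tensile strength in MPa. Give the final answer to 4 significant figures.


TS (MPa) = 3.45 * HB
TS = 3.45 * 484
TS = 1670 MPa


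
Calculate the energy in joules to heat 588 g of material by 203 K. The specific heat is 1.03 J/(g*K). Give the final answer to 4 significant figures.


Q = m * cp * dT
Q = 588 * 1.03 * 203
Q = 122900 J


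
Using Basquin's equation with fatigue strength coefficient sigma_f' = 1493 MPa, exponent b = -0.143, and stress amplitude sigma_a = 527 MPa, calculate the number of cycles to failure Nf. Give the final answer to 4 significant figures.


sigma_a = sigma_f' * (2*Nf)^b
2*Nf = (sigma_a / sigma_f')^(1/b)
2*Nf = (527 / 1493)^(1/-0.143)
2*Nf = 1454.06
Nf = 727 cycles


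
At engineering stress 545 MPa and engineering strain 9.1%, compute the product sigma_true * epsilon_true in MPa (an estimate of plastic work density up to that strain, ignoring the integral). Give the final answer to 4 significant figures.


sigma_true = sigma_eng * (1 + epsilon_eng)
sigma_true = 545 * (1 + 0.091) = 594.595 MPa
epsilon_true = ln(1 + epsilon_eng)
epsilon_true = ln(1 + 0.091) = 0.0870947
sigma_true * epsilon_true = 594.595 * 0.0870947 = 51.79 MPa


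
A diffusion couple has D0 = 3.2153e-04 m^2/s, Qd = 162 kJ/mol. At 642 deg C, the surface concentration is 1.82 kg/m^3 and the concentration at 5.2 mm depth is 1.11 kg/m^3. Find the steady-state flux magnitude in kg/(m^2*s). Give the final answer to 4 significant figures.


Step 1: D = D0 * exp(-Qd/(R*T))
T = 642 + 273.15 = 915.15 K
D = 3.2153e-04 * exp(-162e3 / (8.314 * 915.15)) = 1.82097e-13 m^2/s
Step 2: J = D * (C1 - C2) / dx
J = 1.82097e-13 * (1.82 - 1.11) / 5.2e-03
J = 2.486e-11 kg/(m^2*s)


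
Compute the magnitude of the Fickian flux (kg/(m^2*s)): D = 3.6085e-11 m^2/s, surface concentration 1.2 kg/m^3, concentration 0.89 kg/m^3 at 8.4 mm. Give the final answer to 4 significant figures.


J = -D * (dC/dx) = D * (C1 - C2) / dx
J = 3.6085e-11 * (1.2 - 0.89) / 8.4e-03
J = 1.332e-09 kg/(m^2*s)


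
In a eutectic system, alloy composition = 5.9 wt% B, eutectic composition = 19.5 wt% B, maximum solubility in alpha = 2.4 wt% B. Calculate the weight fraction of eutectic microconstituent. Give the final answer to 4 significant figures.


f_primary = (C_e - C0) / (C_e - C_alpha_max)
f_primary = (19.5 - 5.9) / (19.5 - 2.4)
f_primary = 0.795322
f_eutectic = 1 - 0.795322 = 0.2047


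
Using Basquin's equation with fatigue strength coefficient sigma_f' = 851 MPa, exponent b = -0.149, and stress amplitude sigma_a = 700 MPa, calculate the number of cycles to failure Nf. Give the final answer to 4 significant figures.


sigma_a = sigma_f' * (2*Nf)^b
2*Nf = (sigma_a / sigma_f')^(1/b)
2*Nf = (700 / 851)^(1/-0.149)
2*Nf = 3.7097
Nf = 1.855 cycles


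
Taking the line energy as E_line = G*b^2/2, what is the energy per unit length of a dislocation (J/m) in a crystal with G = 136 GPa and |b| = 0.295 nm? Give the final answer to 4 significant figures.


E = G*b^2/2
b = 0.295 nm = 2.95e-10 m
G = 136 GPa = 1.36e+11 Pa
E = 0.5 * 1.36e+11 * (2.95e-10)^2
E = 5.918e-09 J/m


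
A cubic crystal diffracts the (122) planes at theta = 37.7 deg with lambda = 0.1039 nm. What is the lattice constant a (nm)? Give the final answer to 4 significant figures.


d = lambda / (2*sin(theta))
d = 0.1039 / (2*sin(37.7 deg))
d = 0.0849513 nm
a = d * sqrt(h^2+k^2+l^2) = 0.0849513 * sqrt(9)
a = 0.2549 nm


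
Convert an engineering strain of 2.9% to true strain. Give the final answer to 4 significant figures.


epsilon_true = ln(1 + epsilon_eng)
epsilon_true = ln(1 + 0.029)
epsilon_true = 0.02859


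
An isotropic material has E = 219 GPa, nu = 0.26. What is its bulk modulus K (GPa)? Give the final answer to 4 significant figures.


K = E / (3*(1-2*nu))
K = 219 / (3*(1-2*0.26))
K = 152.1 GPa


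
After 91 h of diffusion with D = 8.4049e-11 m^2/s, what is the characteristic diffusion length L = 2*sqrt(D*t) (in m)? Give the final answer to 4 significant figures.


t = 91 hr = 327600 s
Diffusion length = 2*sqrt(D*t)
= 2*sqrt(8.4049e-11 * 327600)
= 0.01049 m


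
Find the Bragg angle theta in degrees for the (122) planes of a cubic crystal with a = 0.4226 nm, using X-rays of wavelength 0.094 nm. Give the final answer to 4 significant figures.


d = a / sqrt(h^2+k^2+l^2)
d = 0.4226 / sqrt(9) = 0.140867 nm
lambda = 2*d*sin(theta)  =>  sin(theta) = lambda / (2*d)
sin(theta) = 0.094 / (2 * 0.140867) = 0.333649
theta = 19.49 deg


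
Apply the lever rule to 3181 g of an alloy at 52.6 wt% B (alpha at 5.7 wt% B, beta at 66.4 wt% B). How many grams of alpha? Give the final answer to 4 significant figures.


f_alpha = (C_beta - C0) / (C_beta - C_alpha)
f_alpha = (66.4 - 52.6) / (66.4 - 5.7) = 0.227348
m_alpha = f_alpha * m_total = 0.227348 * 3181 = 723.2 g


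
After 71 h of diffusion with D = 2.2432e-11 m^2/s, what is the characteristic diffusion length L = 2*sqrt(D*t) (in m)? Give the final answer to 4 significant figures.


t = 71 hr = 255600 s
Diffusion length = 2*sqrt(D*t)
= 2*sqrt(2.2432e-11 * 255600)
= 4.789e-03 m


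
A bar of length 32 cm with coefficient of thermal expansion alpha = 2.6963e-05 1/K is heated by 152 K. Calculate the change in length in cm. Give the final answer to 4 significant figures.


dL = L0 * alpha * dT
dL = 32 * 2.6963e-05 * 152
dL = 0.1311 cm


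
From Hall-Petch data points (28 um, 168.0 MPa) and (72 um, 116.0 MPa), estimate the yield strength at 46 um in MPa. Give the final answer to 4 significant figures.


sigma_y = sigma0 + k / sqrt(d)
1/sqrt(d1) = 1/sqrt(2.8e-05) = 188.982;  1/sqrt(d2) = 117.851
k = (sigma1 - sigma2) / (1/sqrt(d1) - 1/sqrt(d2)) = (168.0 - 116.0) / (188.982 - 117.851) = 0.731044 MPa*m^0.5
sigma0 = sigma1 - k/sqrt(d1) = 168.0 - 0.731044*188.982 = 29.8456 MPa
sigma_y(d3) = 29.8456 + 0.731044 / sqrt(4.6e-05) = 137.6 MPa


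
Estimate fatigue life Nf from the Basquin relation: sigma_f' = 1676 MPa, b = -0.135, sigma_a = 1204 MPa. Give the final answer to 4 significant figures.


sigma_a = sigma_f' * (2*Nf)^b
2*Nf = (sigma_a / sigma_f')^(1/b)
2*Nf = (1204 / 1676)^(1/-0.135)
2*Nf = 11.5893
Nf = 5.795 cycles


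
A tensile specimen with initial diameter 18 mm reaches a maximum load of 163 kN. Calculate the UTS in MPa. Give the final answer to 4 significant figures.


A0 = pi*(d/2)^2 = pi*(18/2)^2 = 254.469 mm^2
UTS = F_max / A0 = 163*1000 / 254.469
UTS = 640.5 MPa


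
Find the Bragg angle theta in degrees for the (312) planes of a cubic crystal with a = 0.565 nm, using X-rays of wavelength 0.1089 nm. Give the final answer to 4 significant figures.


d = a / sqrt(h^2+k^2+l^2)
d = 0.565 / sqrt(14) = 0.151003 nm
lambda = 2*d*sin(theta)  =>  sin(theta) = lambda / (2*d)
sin(theta) = 0.1089 / (2 * 0.151003) = 0.36059
theta = 21.14 deg


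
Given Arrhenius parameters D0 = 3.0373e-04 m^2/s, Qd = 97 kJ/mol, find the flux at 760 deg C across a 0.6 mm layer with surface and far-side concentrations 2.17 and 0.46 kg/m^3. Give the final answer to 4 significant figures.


Step 1: D = D0 * exp(-Qd/(R*T))
T = 760 + 273.15 = 1033.15 K
D = 3.0373e-04 * exp(-97e3 / (8.314 * 1033.15)) = 3.78551e-09 m^2/s
Step 2: J = D * (C1 - C2) / dx
J = 3.78551e-09 * (2.17 - 0.46) / 6e-04
J = 1.079e-05 kg/(m^2*s)


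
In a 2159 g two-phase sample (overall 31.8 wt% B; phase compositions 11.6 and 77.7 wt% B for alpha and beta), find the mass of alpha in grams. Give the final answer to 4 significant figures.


f_alpha = (C_beta - C0) / (C_beta - C_alpha)
f_alpha = (77.7 - 31.8) / (77.7 - 11.6) = 0.694402
m_alpha = f_alpha * m_total = 0.694402 * 2159 = 1499 g


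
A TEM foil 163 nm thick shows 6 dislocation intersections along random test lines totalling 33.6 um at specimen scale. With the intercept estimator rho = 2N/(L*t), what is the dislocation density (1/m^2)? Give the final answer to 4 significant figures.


rho = 2N / (L * t)
L = 33.6 um = 3.36e-05 m, t = 163 nm = 1.63e-07 m
rho = 2 * 6 / (3.36e-05 * 1.63e-07)
rho = 2.191e+12 1/m^2


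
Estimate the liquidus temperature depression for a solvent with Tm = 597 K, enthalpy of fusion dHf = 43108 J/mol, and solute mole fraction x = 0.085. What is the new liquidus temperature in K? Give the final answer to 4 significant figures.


dT = R*Tm^2*x / dHf
dT = 8.314 * 597^2 * 0.085 / 43108
dT = 5.84278 K
T_new = 597 - 5.84278 = 591.2 K


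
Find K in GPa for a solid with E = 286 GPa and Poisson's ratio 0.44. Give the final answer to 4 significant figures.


K = E / (3*(1-2*nu))
K = 286 / (3*(1-2*0.44))
K = 794.4 GPa


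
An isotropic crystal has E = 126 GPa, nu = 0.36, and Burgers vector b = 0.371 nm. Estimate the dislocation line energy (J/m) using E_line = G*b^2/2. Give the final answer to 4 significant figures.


Step 1: G = E / (2*(1+nu))
G = 126 / (2*(1+0.36)) = 46.3235 GPa = 4.63235e+10 Pa
Step 2: E_line = G*b^2/2
b = 0.371 nm = 3.71e-10 m
E_line = 0.5 * 4.63235e+10 * (3.71e-10)^2 = 3.188e-09 J/m


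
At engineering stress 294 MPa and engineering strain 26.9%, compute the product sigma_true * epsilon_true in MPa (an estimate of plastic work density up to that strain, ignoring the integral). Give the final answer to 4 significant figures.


sigma_true = sigma_eng * (1 + epsilon_eng)
sigma_true = 294 * (1 + 0.269) = 373.086 MPa
epsilon_true = ln(1 + epsilon_eng)
epsilon_true = ln(1 + 0.269) = 0.238229
sigma_true * epsilon_true = 373.086 * 0.238229 = 88.88 MPa


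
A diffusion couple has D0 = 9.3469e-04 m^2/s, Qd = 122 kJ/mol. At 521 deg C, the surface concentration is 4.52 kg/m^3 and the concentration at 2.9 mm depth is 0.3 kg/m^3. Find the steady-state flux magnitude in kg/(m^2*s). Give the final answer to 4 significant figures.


Step 1: D = D0 * exp(-Qd/(R*T))
T = 521 + 273.15 = 794.15 K
D = 9.3469e-04 * exp(-122e3 / (8.314 * 794.15)) = 8.8291e-12 m^2/s
Step 2: J = D * (C1 - C2) / dx
J = 8.8291e-12 * (4.52 - 0.3) / 2.9e-03
J = 1.285e-08 kg/(m^2*s)


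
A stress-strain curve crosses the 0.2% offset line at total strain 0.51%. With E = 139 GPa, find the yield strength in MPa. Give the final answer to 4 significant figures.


Offset strain = 0.002
Elastic strain at yield = total_strain - offset = 5.1e-03 - 0.002 = 3.1e-03
sigma_y = E * elastic_strain = 139000 * 3.1e-03
sigma_y = 430.9 MPa


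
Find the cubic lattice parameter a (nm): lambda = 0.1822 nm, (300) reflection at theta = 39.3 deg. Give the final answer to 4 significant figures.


d = lambda / (2*sin(theta))
d = 0.1822 / (2*sin(39.3 deg))
d = 0.143831 nm
a = d * sqrt(h^2+k^2+l^2) = 0.143831 * sqrt(9)
a = 0.4315 nm


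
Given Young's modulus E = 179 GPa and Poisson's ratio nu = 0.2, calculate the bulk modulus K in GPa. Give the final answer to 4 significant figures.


K = E / (3*(1-2*nu))
K = 179 / (3*(1-2*0.2))
K = 99.44 GPa


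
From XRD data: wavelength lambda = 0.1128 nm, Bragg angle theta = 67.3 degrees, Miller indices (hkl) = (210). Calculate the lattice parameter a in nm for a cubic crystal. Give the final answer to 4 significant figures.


d = lambda / (2*sin(theta))
d = 0.1128 / (2*sin(67.3 deg))
d = 0.0611357 nm
a = d * sqrt(h^2+k^2+l^2) = 0.0611357 * sqrt(5)
a = 0.1367 nm


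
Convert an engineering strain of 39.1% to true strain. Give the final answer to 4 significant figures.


epsilon_true = ln(1 + epsilon_eng)
epsilon_true = ln(1 + 0.391)
epsilon_true = 0.33


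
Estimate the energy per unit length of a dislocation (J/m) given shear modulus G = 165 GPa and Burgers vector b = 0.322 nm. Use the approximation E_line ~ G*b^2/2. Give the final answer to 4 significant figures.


E = G*b^2/2
b = 0.322 nm = 3.22e-10 m
G = 165 GPa = 1.65e+11 Pa
E = 0.5 * 1.65e+11 * (3.22e-10)^2
E = 8.554e-09 J/m


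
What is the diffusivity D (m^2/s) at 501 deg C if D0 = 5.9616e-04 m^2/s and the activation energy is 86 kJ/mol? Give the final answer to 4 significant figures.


D = D0 * exp(-Qd / (R*T))
T = 774.15 K
D = 5.9616e-04 * exp(-86e3 / (8.314 * 774.15))
D = 9.385e-10 m^2/s


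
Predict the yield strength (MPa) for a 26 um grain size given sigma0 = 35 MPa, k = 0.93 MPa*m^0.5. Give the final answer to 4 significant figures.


sigma_y = sigma0 + k / sqrt(d)
d = 26 um = 2.6e-05 m
sigma_y = 35 + 0.93 / sqrt(2.6e-05)
sigma_y = 217.4 MPa


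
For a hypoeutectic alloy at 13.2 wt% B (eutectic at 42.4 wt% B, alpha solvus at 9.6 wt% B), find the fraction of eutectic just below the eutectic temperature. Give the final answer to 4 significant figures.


f_primary = (C_e - C0) / (C_e - C_alpha_max)
f_primary = (42.4 - 13.2) / (42.4 - 9.6)
f_primary = 0.890244
f_eutectic = 1 - 0.890244 = 0.1098


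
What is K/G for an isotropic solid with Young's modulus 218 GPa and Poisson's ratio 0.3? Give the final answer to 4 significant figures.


G = E / (2*(1+nu))
G = 218 / (2*(1+0.3)) = 83.8462 GPa
K = E / (3*(1-2*nu))
K = 218 / (3*(1-2*0.3)) = 181.667 GPa
K/G = 181.667 / 83.8462 = 2.167


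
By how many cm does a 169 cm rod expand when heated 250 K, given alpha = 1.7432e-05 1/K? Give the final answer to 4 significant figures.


dL = L0 * alpha * dT
dL = 169 * 1.7432e-05 * 250
dL = 0.7365 cm


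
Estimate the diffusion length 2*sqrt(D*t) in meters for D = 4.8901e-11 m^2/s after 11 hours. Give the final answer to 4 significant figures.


t = 11 hr = 39600 s
Diffusion length = 2*sqrt(D*t)
= 2*sqrt(4.8901e-11 * 39600)
= 2.783e-03 m


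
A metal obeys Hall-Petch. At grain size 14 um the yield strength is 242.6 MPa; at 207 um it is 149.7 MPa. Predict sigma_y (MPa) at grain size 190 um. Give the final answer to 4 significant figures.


sigma_y = sigma0 + k / sqrt(d)
1/sqrt(d1) = 1/sqrt(1.4e-05) = 267.261;  1/sqrt(d2) = 69.5048
k = (sigma1 - sigma2) / (1/sqrt(d1) - 1/sqrt(d2)) = (242.6 - 149.7) / (267.261 - 69.5048) = 0.46977 MPa*m^0.5
sigma0 = sigma1 - k/sqrt(d1) = 242.6 - 0.46977*267.261 = 117.049 MPa
sigma_y(d3) = 117.049 + 0.46977 / sqrt(1.9e-04) = 151.1 MPa


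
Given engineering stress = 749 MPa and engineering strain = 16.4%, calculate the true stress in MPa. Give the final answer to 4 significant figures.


sigma_true = sigma_eng * (1 + epsilon_eng)
sigma_true = 749 * (1 + 0.164)
sigma_true = 871.8 MPa


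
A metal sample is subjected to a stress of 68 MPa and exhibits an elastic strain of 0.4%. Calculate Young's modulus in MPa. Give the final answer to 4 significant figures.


E = sigma / epsilon
epsilon = 0.4% = 4e-03
E = 68 / 4e-03
E = 17000 MPa


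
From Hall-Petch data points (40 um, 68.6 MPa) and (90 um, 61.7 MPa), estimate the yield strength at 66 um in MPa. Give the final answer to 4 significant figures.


sigma_y = sigma0 + k / sqrt(d)
1/sqrt(d1) = 1/sqrt(4e-05) = 158.114;  1/sqrt(d2) = 105.409
k = (sigma1 - sigma2) / (1/sqrt(d1) - 1/sqrt(d2)) = (68.6 - 61.7) / (158.114 - 105.409) = 0.130918 MPa*m^0.5
sigma0 = sigma1 - k/sqrt(d1) = 68.6 - 0.130918*158.114 = 47.9 MPa
sigma_y(d3) = 47.9 + 0.130918 / sqrt(6.6e-05) = 64.01 MPa


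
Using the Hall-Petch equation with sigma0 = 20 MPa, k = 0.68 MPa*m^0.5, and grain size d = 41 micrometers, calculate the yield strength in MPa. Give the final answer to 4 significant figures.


sigma_y = sigma0 + k / sqrt(d)
d = 41 um = 4.1e-05 m
sigma_y = 20 + 0.68 / sqrt(4.1e-05)
sigma_y = 126.2 MPa


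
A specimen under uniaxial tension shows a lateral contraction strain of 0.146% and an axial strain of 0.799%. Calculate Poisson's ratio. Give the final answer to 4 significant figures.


nu = -epsilon_lat / epsilon_axial
Lateral strain is contraction (negative), so using magnitudes:
nu = 0.146 / 0.799
nu = 0.1827


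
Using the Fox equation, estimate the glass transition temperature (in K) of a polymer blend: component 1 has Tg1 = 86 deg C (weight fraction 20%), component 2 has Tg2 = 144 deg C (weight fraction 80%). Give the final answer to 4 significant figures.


1/Tg = w1/Tg1 + w2/Tg2 (in Kelvin)
Tg1 = 359.15 K, Tg2 = 417.15 K
1/Tg = 0.2/359.15 + 0.8/417.15
Tg = 404.1 K


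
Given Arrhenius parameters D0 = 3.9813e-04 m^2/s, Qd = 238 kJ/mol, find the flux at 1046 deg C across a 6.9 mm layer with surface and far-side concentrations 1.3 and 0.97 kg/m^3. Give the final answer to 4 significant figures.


Step 1: D = D0 * exp(-Qd/(R*T))
T = 1046 + 273.15 = 1319.15 K
D = 3.9813e-04 * exp(-238e3 / (8.314 * 1319.15)) = 1.49814e-13 m^2/s
Step 2: J = D * (C1 - C2) / dx
J = 1.49814e-13 * (1.3 - 0.97) / 6.9e-03
J = 7.165e-12 kg/(m^2*s)


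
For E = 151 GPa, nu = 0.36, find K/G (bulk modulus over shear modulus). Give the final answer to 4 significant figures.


G = E / (2*(1+nu))
G = 151 / (2*(1+0.36)) = 55.5147 GPa
K = E / (3*(1-2*nu))
K = 151 / (3*(1-2*0.36)) = 179.762 GPa
K/G = 179.762 / 55.5147 = 3.238


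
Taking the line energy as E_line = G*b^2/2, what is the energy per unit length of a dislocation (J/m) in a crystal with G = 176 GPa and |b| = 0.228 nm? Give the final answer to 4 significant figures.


E = G*b^2/2
b = 0.228 nm = 2.28e-10 m
G = 176 GPa = 1.76e+11 Pa
E = 0.5 * 1.76e+11 * (2.28e-10)^2
E = 4.575e-09 J/m


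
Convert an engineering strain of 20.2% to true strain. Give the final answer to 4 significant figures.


epsilon_true = ln(1 + epsilon_eng)
epsilon_true = ln(1 + 0.202)
epsilon_true = 0.184


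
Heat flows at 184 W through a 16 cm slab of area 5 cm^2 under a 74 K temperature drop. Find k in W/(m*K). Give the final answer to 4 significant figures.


k = Q*L / (A*dT)
L = 0.16 m, A = 5e-04 m^2
k = 184 * 0.16 / (5e-04 * 74)
k = 795.7 W/(m*K)


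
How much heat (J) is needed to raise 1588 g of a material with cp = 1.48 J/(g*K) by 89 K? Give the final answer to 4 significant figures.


Q = m * cp * dT
Q = 1588 * 1.48 * 89
Q = 209200 J


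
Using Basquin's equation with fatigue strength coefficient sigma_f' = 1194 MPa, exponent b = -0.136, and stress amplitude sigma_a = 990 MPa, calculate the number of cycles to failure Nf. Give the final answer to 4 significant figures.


sigma_a = sigma_f' * (2*Nf)^b
2*Nf = (sigma_a / sigma_f')^(1/b)
2*Nf = (990 / 1194)^(1/-0.136)
2*Nf = 3.96554
Nf = 1.983 cycles


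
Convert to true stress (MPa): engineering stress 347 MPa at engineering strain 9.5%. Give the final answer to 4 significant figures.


sigma_true = sigma_eng * (1 + epsilon_eng)
sigma_true = 347 * (1 + 0.095)
sigma_true = 380 MPa


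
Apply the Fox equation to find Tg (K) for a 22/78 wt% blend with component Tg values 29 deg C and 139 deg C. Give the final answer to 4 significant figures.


1/Tg = w1/Tg1 + w2/Tg2 (in Kelvin)
Tg1 = 302.15 K, Tg2 = 412.15 K
1/Tg = 0.22/302.15 + 0.78/412.15
Tg = 381.6 K


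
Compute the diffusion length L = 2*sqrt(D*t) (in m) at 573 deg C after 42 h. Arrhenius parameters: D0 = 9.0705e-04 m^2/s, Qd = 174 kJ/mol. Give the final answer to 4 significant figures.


Step 1: D = D0 * exp(-Qd/(R*T))
T = 846.15 K
D = 9.0705e-04 * exp(-174e3 / (8.314 * 846.15)) = 1.64382e-14 m^2/s
Step 2: L = 2*sqrt(D*t)
t = 42 h = 151200 s
L = 2*sqrt(1.64382e-14 * 151200) = 9.971e-05 m


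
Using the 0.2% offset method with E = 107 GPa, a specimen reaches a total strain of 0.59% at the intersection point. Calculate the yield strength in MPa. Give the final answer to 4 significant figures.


Offset strain = 0.002
Elastic strain at yield = total_strain - offset = 5.9e-03 - 0.002 = 3.9e-03
sigma_y = E * elastic_strain = 107000 * 3.9e-03
sigma_y = 417.3 MPa


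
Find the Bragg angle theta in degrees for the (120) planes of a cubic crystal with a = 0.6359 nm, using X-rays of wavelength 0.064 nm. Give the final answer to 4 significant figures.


d = a / sqrt(h^2+k^2+l^2)
d = 0.6359 / sqrt(5) = 0.284383 nm
lambda = 2*d*sin(theta)  =>  sin(theta) = lambda / (2*d)
sin(theta) = 0.064 / (2 * 0.284383) = 0.112524
theta = 6.461 deg


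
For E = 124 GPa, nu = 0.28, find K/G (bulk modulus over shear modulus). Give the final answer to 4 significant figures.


G = E / (2*(1+nu))
G = 124 / (2*(1+0.28)) = 48.4375 GPa
K = E / (3*(1-2*nu))
K = 124 / (3*(1-2*0.28)) = 93.9394 GPa
K/G = 93.9394 / 48.4375 = 1.939


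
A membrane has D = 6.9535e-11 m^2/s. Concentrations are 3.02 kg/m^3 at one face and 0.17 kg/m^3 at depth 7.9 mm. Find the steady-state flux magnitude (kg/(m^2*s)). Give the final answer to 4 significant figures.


J = -D * (dC/dx) = D * (C1 - C2) / dx
J = 6.9535e-11 * (3.02 - 0.17) / 7.9e-03
J = 2.509e-08 kg/(m^2*s)


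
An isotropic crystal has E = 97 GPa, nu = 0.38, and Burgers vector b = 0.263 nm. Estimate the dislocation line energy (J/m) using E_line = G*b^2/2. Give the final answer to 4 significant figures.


Step 1: G = E / (2*(1+nu))
G = 97 / (2*(1+0.38)) = 35.1449 GPa = 3.51449e+10 Pa
Step 2: E_line = G*b^2/2
b = 0.263 nm = 2.63e-10 m
E_line = 0.5 * 3.51449e+10 * (2.63e-10)^2 = 1.215e-09 J/m


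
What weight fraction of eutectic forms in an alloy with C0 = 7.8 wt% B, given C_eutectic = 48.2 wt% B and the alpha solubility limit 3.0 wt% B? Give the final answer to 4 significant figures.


f_primary = (C_e - C0) / (C_e - C_alpha_max)
f_primary = (48.2 - 7.8) / (48.2 - 3.0)
f_primary = 0.893805
f_eutectic = 1 - 0.893805 = 0.1062


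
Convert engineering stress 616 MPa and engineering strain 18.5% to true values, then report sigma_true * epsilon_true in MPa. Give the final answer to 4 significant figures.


sigma_true = sigma_eng * (1 + epsilon_eng)
sigma_true = 616 * (1 + 0.185) = 729.96 MPa
epsilon_true = ln(1 + epsilon_eng)
epsilon_true = ln(1 + 0.185) = 0.169743
sigma_true * epsilon_true = 729.96 * 0.169743 = 123.9 MPa


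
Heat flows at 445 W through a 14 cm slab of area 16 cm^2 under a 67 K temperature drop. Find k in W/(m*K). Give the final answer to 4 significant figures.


k = Q*L / (A*dT)
L = 0.14 m, A = 1.6e-03 m^2
k = 445 * 0.14 / (1.6e-03 * 67)
k = 581.2 W/(m*K)


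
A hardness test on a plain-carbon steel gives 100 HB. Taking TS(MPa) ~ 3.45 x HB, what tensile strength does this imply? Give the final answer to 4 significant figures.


TS (MPa) = 3.45 * HB
TS = 3.45 * 100
TS = 345 MPa


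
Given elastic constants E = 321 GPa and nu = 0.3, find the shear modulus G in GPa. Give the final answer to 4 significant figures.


G = E / (2*(1+nu))
G = 321 / (2*(1+0.3))
G = 123.5 GPa


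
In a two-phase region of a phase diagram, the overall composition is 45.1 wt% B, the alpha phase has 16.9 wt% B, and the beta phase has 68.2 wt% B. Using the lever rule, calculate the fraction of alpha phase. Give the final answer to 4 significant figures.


f_alpha = (C_beta - C0) / (C_beta - C_alpha)
f_alpha = (68.2 - 45.1) / (68.2 - 16.9)
f_alpha = 0.4503


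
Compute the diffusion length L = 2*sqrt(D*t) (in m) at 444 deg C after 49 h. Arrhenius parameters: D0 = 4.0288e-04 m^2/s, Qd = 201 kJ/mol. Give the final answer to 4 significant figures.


Step 1: D = D0 * exp(-Qd/(R*T))
T = 717.15 K
D = 4.0288e-04 * exp(-201e3 / (8.314 * 717.15)) = 9.21565e-19 m^2/s
Step 2: L = 2*sqrt(D*t)
t = 49 h = 176400 s
L = 2*sqrt(9.21565e-19 * 176400) = 8.064e-07 m


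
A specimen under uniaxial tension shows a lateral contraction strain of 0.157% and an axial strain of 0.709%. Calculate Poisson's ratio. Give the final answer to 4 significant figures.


nu = -epsilon_lat / epsilon_axial
Lateral strain is contraction (negative), so using magnitudes:
nu = 0.157 / 0.709
nu = 0.2214


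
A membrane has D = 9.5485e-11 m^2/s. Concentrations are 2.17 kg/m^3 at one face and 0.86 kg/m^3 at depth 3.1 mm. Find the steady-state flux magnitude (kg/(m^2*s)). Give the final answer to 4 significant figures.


J = -D * (dC/dx) = D * (C1 - C2) / dx
J = 9.5485e-11 * (2.17 - 0.86) / 3.1e-03
J = 4.035e-08 kg/(m^2*s)


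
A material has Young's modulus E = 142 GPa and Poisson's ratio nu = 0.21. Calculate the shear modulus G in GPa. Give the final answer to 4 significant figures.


G = E / (2*(1+nu))
G = 142 / (2*(1+0.21))
G = 58.68 GPa


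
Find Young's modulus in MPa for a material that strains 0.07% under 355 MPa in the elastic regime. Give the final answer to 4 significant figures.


E = sigma / epsilon
epsilon = 0.07% = 7e-04
E = 355 / 7e-04
E = 507100 MPa


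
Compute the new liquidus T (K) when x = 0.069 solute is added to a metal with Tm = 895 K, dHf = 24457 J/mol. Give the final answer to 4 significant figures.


dT = R*Tm^2*x / dHf
dT = 8.314 * 895^2 * 0.069 / 24457
dT = 18.7889 K
T_new = 895 - 18.7889 = 876.2 K


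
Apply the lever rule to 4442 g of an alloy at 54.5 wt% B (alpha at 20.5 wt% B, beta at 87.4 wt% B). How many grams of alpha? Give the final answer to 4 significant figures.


f_alpha = (C_beta - C0) / (C_beta - C_alpha)
f_alpha = (87.4 - 54.5) / (87.4 - 20.5) = 0.491779
m_alpha = f_alpha * m_total = 0.491779 * 4442 = 2184 g


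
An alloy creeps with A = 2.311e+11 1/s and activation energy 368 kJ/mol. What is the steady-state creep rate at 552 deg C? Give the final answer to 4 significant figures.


rate = A * exp(-Q / (R*T))
T = 552 + 273.15 = 825.15 K
rate = 2.311e+11 * exp(-368e3 / (8.314 * 825.15))
rate = 1.168e-12 1/s


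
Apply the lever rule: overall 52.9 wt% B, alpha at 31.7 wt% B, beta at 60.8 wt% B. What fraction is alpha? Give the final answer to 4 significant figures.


f_alpha = (C_beta - C0) / (C_beta - C_alpha)
f_alpha = (60.8 - 52.9) / (60.8 - 31.7)
f_alpha = 0.2715


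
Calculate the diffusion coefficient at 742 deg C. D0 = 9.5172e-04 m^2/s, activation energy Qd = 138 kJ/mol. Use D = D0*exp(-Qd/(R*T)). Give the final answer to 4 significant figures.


D = D0 * exp(-Qd / (R*T))
T = 1015.15 K
D = 9.5172e-04 * exp(-138e3 / (8.314 * 1015.15))
D = 7.541e-11 m^2/s


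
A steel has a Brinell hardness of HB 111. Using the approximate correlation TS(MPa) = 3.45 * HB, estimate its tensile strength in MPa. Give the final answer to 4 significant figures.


TS (MPa) = 3.45 * HB
TS = 3.45 * 111
TS = 383 MPa


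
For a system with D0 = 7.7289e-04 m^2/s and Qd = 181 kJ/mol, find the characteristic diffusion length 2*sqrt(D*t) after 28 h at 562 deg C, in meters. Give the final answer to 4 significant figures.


Step 1: D = D0 * exp(-Qd/(R*T))
T = 835.15 K
D = 7.7289e-04 * exp(-181e3 / (8.314 * 835.15)) = 3.68998e-15 m^2/s
Step 2: L = 2*sqrt(D*t)
t = 28 h = 100800 s
L = 2*sqrt(3.68998e-15 * 100800) = 3.857e-05 m


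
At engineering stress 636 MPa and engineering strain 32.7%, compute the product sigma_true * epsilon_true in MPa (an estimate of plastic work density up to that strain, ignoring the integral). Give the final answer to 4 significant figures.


sigma_true = sigma_eng * (1 + epsilon_eng)
sigma_true = 636 * (1 + 0.327) = 843.972 MPa
epsilon_true = ln(1 + epsilon_eng)
epsilon_true = ln(1 + 0.327) = 0.282921
sigma_true * epsilon_true = 843.972 * 0.282921 = 238.8 MPa


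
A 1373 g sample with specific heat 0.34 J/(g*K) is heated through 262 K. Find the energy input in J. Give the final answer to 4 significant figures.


Q = m * cp * dT
Q = 1373 * 0.34 * 262
Q = 122300 J


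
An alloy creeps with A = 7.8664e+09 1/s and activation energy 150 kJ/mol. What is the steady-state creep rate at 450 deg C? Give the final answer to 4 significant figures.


rate = A * exp(-Q / (R*T))
T = 450 + 273.15 = 723.15 K
rate = 7.8664e+09 * exp(-150e3 / (8.314 * 723.15))
rate = 0.115 1/s


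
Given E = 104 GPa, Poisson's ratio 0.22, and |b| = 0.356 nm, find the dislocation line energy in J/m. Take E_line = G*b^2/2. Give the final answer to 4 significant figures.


Step 1: G = E / (2*(1+nu))
G = 104 / (2*(1+0.22)) = 42.623 GPa = 4.2623e+10 Pa
Step 2: E_line = G*b^2/2
b = 0.356 nm = 3.56e-10 m
E_line = 0.5 * 4.2623e+10 * (3.56e-10)^2 = 2.701e-09 J/m


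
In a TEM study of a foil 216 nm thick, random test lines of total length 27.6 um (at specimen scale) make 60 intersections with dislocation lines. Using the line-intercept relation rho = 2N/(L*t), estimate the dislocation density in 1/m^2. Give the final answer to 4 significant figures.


rho = 2N / (L * t)
L = 27.6 um = 2.76e-05 m, t = 216 nm = 2.16e-07 m
rho = 2 * 60 / (2.76e-05 * 2.16e-07)
rho = 2.013e+13 1/m^2


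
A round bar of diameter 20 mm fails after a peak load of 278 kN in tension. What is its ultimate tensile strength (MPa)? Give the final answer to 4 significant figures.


A0 = pi*(d/2)^2 = pi*(20/2)^2 = 314.159 mm^2
UTS = F_max / A0 = 278*1000 / 314.159
UTS = 884.9 MPa


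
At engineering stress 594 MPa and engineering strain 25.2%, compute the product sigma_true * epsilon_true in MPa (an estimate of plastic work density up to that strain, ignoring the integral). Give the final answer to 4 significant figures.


sigma_true = sigma_eng * (1 + epsilon_eng)
sigma_true = 594 * (1 + 0.252) = 743.688 MPa
epsilon_true = ln(1 + epsilon_eng)
epsilon_true = ln(1 + 0.252) = 0.224742
sigma_true * epsilon_true = 743.688 * 0.224742 = 167.1 MPa


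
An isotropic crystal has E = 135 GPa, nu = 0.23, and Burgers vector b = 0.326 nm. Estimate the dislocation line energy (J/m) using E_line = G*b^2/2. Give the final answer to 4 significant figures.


Step 1: G = E / (2*(1+nu))
G = 135 / (2*(1+0.23)) = 54.878 GPa = 5.4878e+10 Pa
Step 2: E_line = G*b^2/2
b = 0.326 nm = 3.26e-10 m
E_line = 0.5 * 5.4878e+10 * (3.26e-10)^2 = 2.916e-09 J/m


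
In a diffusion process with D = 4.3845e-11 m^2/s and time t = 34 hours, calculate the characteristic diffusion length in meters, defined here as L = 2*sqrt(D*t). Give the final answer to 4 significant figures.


t = 34 hr = 122400 s
Diffusion length = 2*sqrt(D*t)
= 2*sqrt(4.3845e-11 * 122400)
= 4.633e-03 m


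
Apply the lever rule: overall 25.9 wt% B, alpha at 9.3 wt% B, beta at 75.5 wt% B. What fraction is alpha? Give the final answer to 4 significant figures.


f_alpha = (C_beta - C0) / (C_beta - C_alpha)
f_alpha = (75.5 - 25.9) / (75.5 - 9.3)
f_alpha = 0.7492


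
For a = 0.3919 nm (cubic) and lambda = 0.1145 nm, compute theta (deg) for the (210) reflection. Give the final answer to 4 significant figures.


d = a / sqrt(h^2+k^2+l^2)
d = 0.3919 / sqrt(5) = 0.175263 nm
lambda = 2*d*sin(theta)  =>  sin(theta) = lambda / (2*d)
sin(theta) = 0.1145 / (2 * 0.175263) = 0.326652
theta = 19.07 deg


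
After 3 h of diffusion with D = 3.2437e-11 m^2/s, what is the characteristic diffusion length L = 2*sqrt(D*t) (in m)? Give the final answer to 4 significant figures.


t = 3 hr = 10800 s
Diffusion length = 2*sqrt(D*t)
= 2*sqrt(3.2437e-11 * 10800)
= 1.184e-03 m


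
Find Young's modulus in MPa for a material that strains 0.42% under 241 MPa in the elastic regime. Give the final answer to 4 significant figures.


E = sigma / epsilon
epsilon = 0.42% = 4.2e-03
E = 241 / 4.2e-03
E = 57380 MPa


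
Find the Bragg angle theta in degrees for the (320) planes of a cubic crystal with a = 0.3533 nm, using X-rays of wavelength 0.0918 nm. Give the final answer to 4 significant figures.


d = a / sqrt(h^2+k^2+l^2)
d = 0.3533 / sqrt(13) = 0.0979878 nm
lambda = 2*d*sin(theta)  =>  sin(theta) = lambda / (2*d)
sin(theta) = 0.0918 / (2 * 0.0979878) = 0.468426
theta = 27.93 deg


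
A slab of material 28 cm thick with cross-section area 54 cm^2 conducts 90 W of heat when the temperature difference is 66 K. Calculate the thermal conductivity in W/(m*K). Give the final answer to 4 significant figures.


k = Q*L / (A*dT)
L = 0.28 m, A = 5.4e-03 m^2
k = 90 * 0.28 / (5.4e-03 * 66)
k = 70.71 W/(m*K)


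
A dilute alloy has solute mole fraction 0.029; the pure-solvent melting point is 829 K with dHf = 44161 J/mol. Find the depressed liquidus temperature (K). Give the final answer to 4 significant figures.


dT = R*Tm^2*x / dHf
dT = 8.314 * 829^2 * 0.029 / 44161
dT = 3.75213 K
T_new = 829 - 3.75213 = 825.2 K


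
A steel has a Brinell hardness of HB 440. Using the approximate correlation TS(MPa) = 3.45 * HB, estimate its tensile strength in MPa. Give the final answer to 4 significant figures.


TS (MPa) = 3.45 * HB
TS = 3.45 * 440
TS = 1518 MPa


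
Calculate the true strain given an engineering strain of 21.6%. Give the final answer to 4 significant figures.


epsilon_true = ln(1 + epsilon_eng)
epsilon_true = ln(1 + 0.216)
epsilon_true = 0.1956


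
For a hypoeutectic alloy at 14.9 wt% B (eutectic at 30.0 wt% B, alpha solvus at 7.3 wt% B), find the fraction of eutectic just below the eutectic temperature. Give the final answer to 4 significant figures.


f_primary = (C_e - C0) / (C_e - C_alpha_max)
f_primary = (30.0 - 14.9) / (30.0 - 7.3)
f_primary = 0.665198
f_eutectic = 1 - 0.665198 = 0.3348


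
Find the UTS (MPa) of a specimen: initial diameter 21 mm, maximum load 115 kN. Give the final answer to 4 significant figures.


A0 = pi*(d/2)^2 = pi*(21/2)^2 = 346.361 mm^2
UTS = F_max / A0 = 115*1000 / 346.361
UTS = 332 MPa


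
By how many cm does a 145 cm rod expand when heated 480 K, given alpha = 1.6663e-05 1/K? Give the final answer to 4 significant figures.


dL = L0 * alpha * dT
dL = 145 * 1.6663e-05 * 480
dL = 1.16 cm


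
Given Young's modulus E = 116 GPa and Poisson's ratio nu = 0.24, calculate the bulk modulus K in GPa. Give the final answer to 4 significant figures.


K = E / (3*(1-2*nu))
K = 116 / (3*(1-2*0.24))
K = 74.36 GPa


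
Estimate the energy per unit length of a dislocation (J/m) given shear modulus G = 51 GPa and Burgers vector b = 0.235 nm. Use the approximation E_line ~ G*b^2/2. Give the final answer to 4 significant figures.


E = G*b^2/2
b = 0.235 nm = 2.35e-10 m
G = 51 GPa = 5.1e+10 Pa
E = 0.5 * 5.1e+10 * (2.35e-10)^2
E = 1.408e-09 J/m


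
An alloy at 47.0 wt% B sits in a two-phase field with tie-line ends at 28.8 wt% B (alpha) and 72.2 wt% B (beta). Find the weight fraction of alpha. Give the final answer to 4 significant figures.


f_alpha = (C_beta - C0) / (C_beta - C_alpha)
f_alpha = (72.2 - 47.0) / (72.2 - 28.8)
f_alpha = 0.5806


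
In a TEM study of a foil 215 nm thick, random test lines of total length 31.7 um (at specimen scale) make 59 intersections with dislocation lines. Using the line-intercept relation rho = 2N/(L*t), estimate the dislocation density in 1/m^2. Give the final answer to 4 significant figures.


rho = 2N / (L * t)
L = 31.7 um = 3.17e-05 m, t = 215 nm = 2.15e-07 m
rho = 2 * 59 / (3.17e-05 * 2.15e-07)
rho = 1.731e+13 1/m^2


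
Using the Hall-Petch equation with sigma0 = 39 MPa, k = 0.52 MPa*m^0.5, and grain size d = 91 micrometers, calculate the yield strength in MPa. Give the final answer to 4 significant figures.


sigma_y = sigma0 + k / sqrt(d)
d = 91 um = 9.1e-05 m
sigma_y = 39 + 0.52 / sqrt(9.1e-05)
sigma_y = 93.51 MPa


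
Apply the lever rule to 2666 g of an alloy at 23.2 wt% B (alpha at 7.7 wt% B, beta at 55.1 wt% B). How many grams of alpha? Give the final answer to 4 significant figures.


f_alpha = (C_beta - C0) / (C_beta - C_alpha)
f_alpha = (55.1 - 23.2) / (55.1 - 7.7) = 0.672996
m_alpha = f_alpha * m_total = 0.672996 * 2666 = 1794 g


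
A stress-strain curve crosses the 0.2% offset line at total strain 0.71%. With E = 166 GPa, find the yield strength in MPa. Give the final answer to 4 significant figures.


Offset strain = 0.002
Elastic strain at yield = total_strain - offset = 7.1e-03 - 0.002 = 5.1e-03
sigma_y = E * elastic_strain = 166000 * 5.1e-03
sigma_y = 846.6 MPa


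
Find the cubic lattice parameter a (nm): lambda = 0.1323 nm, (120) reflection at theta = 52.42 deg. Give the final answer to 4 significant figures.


d = lambda / (2*sin(theta))
d = 0.1323 / (2*sin(52.42 deg))
d = 0.0834698 nm
a = d * sqrt(h^2+k^2+l^2) = 0.0834698 * sqrt(5)
a = 0.1866 nm
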